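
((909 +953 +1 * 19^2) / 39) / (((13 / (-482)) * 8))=-13737 / 52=-264.17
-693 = -693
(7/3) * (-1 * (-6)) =14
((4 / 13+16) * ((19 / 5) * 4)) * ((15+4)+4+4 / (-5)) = 5502.87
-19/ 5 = -3.80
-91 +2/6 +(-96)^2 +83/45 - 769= 376118/45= 8358.18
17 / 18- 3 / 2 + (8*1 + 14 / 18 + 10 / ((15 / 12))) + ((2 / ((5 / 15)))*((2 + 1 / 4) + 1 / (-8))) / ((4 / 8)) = 751 / 18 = 41.72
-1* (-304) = 304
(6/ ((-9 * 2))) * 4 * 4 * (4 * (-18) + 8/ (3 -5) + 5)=1136/ 3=378.67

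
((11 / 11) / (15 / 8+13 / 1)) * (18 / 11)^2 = 2592 / 14399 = 0.18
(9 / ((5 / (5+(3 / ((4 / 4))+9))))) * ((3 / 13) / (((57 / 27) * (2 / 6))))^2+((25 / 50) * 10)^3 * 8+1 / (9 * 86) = 236882101787 / 236104830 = 1003.29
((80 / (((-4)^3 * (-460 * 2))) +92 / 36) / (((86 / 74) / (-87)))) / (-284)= 18173401 / 26964096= 0.67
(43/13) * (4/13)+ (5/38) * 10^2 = 45518/3211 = 14.18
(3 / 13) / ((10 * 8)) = 3 / 1040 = 0.00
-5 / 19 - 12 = -12.26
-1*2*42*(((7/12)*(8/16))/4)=-49/8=-6.12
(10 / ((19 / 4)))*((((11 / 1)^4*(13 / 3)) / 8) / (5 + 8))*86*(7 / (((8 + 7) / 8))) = 70511056 / 171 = 412345.36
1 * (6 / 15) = 2 / 5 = 0.40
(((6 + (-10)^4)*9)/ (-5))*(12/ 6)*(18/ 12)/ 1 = -270162/ 5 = -54032.40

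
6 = 6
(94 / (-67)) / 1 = -94 / 67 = -1.40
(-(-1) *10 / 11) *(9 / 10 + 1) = 19 / 11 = 1.73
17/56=0.30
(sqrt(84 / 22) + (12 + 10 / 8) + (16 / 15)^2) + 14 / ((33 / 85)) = sqrt(462) / 11 + 499439 / 9900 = 52.40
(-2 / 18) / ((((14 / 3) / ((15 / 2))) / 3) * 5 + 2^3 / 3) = -3 / 100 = -0.03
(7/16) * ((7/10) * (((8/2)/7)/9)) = 7/360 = 0.02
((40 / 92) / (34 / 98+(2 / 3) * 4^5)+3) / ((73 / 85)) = 3.49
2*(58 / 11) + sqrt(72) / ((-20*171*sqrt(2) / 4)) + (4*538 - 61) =6588323 / 3135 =2101.54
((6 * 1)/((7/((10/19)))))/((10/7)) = 6/19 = 0.32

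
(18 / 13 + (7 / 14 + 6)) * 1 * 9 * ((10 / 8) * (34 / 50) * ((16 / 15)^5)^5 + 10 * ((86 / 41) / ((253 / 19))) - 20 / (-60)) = 80880404265179170654709396557067929 / 184557983375789523124694824218750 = 438.24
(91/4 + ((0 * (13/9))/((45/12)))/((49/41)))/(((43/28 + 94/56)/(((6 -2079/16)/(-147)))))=8593/1440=5.97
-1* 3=-3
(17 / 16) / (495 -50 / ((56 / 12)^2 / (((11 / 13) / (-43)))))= 465647 / 216956520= 0.00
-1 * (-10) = 10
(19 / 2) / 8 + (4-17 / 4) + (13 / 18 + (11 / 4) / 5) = 1591 / 720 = 2.21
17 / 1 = 17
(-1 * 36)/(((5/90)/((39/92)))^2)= -1108809/529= -2096.05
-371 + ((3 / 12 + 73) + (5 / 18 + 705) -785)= -13589 / 36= -377.47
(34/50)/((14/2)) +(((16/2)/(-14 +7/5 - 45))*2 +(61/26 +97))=2030414/20475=99.17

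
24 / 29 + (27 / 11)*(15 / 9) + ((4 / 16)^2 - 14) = -46033 / 5104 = -9.02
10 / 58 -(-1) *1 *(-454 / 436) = -5493 / 6322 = -0.87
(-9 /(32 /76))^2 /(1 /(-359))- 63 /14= -10497807 /64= -164028.23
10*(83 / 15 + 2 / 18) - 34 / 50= 12547 / 225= 55.76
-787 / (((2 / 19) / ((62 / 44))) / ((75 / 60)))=-2317715 / 176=-13168.84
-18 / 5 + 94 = 452 / 5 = 90.40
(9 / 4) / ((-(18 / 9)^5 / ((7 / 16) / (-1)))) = 63 / 2048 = 0.03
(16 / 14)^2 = 64 / 49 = 1.31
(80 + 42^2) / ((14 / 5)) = 4610 / 7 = 658.57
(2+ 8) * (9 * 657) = 59130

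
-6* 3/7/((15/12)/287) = -2952/5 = -590.40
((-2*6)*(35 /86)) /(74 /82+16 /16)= -2.57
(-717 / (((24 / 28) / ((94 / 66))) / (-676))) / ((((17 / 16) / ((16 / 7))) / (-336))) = -108860530688 / 187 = -582141875.34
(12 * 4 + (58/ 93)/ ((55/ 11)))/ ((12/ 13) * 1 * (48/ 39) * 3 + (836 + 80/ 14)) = 13236587/ 232448850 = 0.06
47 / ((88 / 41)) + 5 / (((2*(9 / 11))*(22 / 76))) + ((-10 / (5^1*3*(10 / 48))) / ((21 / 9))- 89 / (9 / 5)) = -509011 / 27720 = -18.36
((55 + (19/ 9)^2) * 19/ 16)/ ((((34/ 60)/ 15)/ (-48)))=-4575200/ 51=-89709.80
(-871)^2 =758641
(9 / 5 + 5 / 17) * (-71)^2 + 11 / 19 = 17049597 / 1615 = 10557.03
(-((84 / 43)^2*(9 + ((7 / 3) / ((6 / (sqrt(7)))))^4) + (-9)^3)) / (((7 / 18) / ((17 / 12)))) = 2514.95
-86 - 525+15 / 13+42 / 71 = -562342 / 923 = -609.25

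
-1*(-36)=36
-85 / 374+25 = 545 / 22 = 24.77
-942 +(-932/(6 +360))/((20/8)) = -862862/915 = -943.02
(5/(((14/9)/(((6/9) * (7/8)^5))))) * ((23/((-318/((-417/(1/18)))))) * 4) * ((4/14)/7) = 21148155/217088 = 97.42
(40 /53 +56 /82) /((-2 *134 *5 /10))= -1562 /145591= -0.01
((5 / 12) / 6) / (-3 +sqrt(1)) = -5 / 144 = -0.03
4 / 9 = 0.44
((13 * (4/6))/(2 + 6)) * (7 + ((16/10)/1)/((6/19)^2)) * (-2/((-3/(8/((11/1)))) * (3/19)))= 76.66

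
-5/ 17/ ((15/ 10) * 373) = -10/ 19023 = -0.00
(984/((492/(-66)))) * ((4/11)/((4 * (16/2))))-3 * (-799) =4791/2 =2395.50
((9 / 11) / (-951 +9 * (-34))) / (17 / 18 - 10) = 54 / 751267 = 0.00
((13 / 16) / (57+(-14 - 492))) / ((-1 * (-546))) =-1 / 301728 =-0.00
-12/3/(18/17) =-34/9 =-3.78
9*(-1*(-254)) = 2286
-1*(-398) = 398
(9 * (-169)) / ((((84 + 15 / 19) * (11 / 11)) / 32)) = -102752 / 179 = -574.03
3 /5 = 0.60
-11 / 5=-2.20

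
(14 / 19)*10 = 140 / 19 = 7.37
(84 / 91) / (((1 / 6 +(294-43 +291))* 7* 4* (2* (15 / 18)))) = 54 / 1480115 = 0.00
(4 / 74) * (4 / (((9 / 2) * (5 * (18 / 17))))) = 136 / 14985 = 0.01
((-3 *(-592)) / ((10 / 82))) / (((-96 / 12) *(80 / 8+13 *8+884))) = -4551 / 2495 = -1.82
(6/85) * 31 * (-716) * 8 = -1065408/85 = -12534.21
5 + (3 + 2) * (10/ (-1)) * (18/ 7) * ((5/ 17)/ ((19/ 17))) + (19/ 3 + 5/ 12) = -11749/ 532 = -22.08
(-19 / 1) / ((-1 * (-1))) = -19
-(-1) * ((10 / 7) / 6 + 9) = 194 / 21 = 9.24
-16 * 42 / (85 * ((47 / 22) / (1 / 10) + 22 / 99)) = -66528 / 181645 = -0.37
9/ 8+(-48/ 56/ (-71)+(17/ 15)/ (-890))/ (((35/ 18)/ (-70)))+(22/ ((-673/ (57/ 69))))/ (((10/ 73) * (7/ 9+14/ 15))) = 12148778769/ 19562360200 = 0.62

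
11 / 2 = 5.50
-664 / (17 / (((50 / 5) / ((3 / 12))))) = -26560 / 17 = -1562.35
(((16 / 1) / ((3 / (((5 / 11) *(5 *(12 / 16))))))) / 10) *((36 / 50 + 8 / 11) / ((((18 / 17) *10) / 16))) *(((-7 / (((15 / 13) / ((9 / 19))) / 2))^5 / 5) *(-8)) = 2334708537982119936 / 117034366796875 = 19948.91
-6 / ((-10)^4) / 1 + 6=29997 / 5000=6.00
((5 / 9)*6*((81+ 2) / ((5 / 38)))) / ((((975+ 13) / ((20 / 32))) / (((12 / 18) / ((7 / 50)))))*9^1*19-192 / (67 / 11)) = 13207375 / 356366754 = 0.04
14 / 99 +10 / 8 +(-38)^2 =572375 / 396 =1445.39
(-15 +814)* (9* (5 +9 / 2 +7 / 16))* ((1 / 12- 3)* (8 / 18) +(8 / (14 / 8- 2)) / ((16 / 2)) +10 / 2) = -42347 / 2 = -21173.50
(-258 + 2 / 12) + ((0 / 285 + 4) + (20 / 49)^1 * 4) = -74147 / 294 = -252.20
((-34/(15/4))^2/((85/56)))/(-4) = -13.54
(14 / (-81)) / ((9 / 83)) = -1162 / 729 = -1.59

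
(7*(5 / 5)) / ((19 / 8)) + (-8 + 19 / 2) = 169 / 38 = 4.45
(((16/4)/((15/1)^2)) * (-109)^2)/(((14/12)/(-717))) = -22716472/175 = -129808.41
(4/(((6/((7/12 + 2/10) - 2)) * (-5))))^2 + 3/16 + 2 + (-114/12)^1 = -5901809/810000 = -7.29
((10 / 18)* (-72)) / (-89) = 40 / 89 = 0.45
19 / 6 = 3.17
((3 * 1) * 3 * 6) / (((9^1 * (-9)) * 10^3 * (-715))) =1 / 1072500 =0.00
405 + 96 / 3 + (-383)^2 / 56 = 171161 / 56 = 3056.45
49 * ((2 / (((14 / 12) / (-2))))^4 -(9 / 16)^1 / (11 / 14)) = 29045025 / 4312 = 6735.86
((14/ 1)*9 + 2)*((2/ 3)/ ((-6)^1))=-128/ 9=-14.22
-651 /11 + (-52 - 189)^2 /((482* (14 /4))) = -1906 /77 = -24.75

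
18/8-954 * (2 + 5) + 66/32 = -106779/16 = -6673.69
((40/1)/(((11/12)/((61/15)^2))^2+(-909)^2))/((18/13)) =57598698560/1647439976139849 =0.00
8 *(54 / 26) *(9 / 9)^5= 216 / 13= 16.62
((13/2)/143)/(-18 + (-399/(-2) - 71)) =1/2431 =0.00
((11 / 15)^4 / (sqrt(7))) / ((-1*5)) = -14641*sqrt(7) / 1771875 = -0.02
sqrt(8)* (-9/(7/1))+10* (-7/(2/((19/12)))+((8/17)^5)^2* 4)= -1340120547723065/24191926805388-18* sqrt(2)/7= -59.03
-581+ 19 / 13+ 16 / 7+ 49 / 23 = -1203731 / 2093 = -575.12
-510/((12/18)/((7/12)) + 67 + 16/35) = -2550/343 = -7.43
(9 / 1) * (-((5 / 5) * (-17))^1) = 153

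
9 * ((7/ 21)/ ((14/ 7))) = 3/ 2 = 1.50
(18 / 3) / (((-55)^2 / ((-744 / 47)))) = -4464 / 142175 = -0.03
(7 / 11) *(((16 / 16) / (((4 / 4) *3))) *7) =49 / 33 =1.48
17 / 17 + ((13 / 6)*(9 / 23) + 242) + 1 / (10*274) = 243.85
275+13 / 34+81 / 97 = 910965 / 3298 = 276.22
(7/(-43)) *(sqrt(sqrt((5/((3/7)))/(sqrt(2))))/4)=-7 *2^(7/8) *3^(3/4) *35^(1/4)/1032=-0.07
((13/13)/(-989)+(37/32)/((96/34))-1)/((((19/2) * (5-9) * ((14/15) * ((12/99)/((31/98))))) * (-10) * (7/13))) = -0.01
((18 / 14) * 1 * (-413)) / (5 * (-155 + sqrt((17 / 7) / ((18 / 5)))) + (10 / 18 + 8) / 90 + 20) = 290324250 * sqrt(1190) / 2617217151853 + 108294386130 / 153953950109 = 0.71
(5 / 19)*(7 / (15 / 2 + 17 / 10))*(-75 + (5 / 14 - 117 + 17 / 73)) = -4890525 / 127604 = -38.33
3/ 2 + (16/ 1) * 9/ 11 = 321/ 22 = 14.59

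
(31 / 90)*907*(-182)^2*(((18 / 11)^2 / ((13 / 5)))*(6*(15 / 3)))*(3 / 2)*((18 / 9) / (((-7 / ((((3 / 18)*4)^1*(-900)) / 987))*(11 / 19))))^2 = 68404477190400000 / 1584756481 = 43164030.57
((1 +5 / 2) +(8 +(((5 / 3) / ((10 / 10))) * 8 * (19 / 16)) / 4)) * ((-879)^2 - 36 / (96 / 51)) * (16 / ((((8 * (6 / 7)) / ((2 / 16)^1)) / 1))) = 1783554675 / 512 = 3483505.22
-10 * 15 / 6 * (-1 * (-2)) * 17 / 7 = -850 / 7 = -121.43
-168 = -168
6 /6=1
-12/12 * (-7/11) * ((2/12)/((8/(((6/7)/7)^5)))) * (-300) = -48600/443889677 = -0.00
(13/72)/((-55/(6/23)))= -13/15180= -0.00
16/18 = 8/9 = 0.89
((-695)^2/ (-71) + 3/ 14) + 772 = -5994769/ 994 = -6030.95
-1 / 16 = -0.06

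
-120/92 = -30/23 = -1.30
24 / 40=3 / 5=0.60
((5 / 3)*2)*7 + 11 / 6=151 / 6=25.17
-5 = -5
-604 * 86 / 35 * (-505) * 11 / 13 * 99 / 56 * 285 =203535194445 / 637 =319521498.34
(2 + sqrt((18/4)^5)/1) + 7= 9 + 243 *sqrt(2)/8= 51.96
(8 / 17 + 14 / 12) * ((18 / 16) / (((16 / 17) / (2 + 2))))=501 / 64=7.83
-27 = -27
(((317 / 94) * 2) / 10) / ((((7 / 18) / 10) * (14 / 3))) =8559 / 2303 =3.72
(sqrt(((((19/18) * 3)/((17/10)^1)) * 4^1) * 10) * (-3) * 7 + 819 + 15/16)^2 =3068840337/4352 - 459165 * sqrt(1938)/68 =407896.14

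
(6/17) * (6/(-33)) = -12/187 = -0.06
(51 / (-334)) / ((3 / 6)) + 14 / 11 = 1777 / 1837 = 0.97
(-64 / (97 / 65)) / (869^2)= -4160 / 73250617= -0.00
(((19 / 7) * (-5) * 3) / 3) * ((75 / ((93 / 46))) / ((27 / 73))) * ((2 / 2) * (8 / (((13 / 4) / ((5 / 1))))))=-1276040000 / 76167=-16753.19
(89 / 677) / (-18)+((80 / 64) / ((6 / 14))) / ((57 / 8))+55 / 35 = 3198497 / 1620738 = 1.97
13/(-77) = -13/77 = -0.17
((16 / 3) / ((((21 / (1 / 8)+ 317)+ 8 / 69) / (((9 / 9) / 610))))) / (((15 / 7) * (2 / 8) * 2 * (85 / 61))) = 2576 / 213390375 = 0.00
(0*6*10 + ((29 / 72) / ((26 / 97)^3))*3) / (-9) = -26467517 / 3796416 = -6.97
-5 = -5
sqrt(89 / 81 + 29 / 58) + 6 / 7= 6 / 7 + sqrt(518) / 18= 2.12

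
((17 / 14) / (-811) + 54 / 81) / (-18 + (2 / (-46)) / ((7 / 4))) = -521111 / 14121132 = -0.04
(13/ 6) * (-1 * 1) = -13/ 6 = -2.17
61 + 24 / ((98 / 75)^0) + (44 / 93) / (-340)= 671914 / 7905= 85.00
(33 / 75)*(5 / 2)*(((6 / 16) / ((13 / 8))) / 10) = 0.03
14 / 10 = 1.40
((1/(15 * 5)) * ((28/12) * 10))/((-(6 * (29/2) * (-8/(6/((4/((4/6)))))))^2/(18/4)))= -7/2422080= -0.00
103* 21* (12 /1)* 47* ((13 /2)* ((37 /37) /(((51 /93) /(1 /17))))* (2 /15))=163877532 /1445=113410.06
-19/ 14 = -1.36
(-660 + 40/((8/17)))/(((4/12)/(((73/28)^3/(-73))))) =9192525/21952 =418.76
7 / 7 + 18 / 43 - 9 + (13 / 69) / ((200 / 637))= -4142717 / 593400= -6.98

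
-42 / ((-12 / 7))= 49 / 2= 24.50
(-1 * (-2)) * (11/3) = 22/3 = 7.33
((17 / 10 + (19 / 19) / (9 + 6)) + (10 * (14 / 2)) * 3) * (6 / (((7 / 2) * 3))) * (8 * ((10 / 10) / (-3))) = -101648 / 315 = -322.69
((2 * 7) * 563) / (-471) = -7882 / 471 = -16.73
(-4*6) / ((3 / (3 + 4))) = -56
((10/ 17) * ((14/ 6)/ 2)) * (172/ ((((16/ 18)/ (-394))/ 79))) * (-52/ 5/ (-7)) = -104396604/ 17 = -6140976.71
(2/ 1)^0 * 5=5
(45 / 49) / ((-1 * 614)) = -45 / 30086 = -0.00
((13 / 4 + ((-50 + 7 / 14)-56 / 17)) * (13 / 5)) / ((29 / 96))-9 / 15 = -1052607 / 2465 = -427.02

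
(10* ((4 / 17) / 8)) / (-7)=-5 / 119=-0.04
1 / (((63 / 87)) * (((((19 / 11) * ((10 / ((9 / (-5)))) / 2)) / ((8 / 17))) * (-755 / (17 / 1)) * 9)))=2552 / 7531125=0.00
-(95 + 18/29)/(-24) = 2773/696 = 3.98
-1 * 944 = -944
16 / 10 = 8 / 5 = 1.60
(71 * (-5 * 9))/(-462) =1065/154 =6.92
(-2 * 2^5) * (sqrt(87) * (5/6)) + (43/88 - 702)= -61733/88 - 160 * sqrt(87)/3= -1198.97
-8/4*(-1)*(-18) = -36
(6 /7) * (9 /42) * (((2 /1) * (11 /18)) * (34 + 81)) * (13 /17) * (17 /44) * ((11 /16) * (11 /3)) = 180895 /9408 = 19.23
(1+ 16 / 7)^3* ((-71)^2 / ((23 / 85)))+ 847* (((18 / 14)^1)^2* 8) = 230510557 / 343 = 672042.44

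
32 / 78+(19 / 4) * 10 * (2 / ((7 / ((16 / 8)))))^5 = 2165872 / 655473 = 3.30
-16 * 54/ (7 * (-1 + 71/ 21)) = -1296/ 25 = -51.84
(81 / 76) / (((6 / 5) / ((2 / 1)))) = 135 / 76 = 1.78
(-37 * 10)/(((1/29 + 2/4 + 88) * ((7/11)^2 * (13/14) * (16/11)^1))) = -1428163/186914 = -7.64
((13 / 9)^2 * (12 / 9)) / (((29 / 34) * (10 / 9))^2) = 195364 / 63075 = 3.10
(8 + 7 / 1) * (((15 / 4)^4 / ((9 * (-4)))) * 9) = -759375 / 1024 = -741.58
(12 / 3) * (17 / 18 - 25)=-866 / 9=-96.22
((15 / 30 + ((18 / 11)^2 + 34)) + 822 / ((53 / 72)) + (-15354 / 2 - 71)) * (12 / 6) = -84576479 / 6413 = -13188.29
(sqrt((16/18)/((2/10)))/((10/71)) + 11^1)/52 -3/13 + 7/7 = 71 * sqrt(10)/780 + 51/52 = 1.27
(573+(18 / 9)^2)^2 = 332929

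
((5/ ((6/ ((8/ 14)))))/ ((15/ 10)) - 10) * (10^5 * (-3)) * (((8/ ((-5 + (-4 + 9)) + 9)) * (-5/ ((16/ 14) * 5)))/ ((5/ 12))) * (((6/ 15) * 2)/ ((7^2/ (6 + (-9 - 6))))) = 39040000/ 49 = 796734.69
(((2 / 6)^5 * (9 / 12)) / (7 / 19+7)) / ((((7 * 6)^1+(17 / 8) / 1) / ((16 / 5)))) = 152 / 5003775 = 0.00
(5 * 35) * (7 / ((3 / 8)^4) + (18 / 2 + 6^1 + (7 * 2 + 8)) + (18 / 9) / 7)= 5546125 / 81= 68470.68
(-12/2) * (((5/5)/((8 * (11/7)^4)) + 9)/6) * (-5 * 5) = 26413825/117128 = 225.51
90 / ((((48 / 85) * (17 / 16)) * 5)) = 30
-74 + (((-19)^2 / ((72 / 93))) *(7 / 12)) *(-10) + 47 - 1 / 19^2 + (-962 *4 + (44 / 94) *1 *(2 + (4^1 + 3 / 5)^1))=-80528820431 / 12216240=-6591.95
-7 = -7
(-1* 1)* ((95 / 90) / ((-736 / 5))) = 95 / 13248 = 0.01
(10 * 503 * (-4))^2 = 404814400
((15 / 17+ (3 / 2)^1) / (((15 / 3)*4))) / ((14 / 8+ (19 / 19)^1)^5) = 10368 / 13689335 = 0.00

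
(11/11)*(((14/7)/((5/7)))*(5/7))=2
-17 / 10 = -1.70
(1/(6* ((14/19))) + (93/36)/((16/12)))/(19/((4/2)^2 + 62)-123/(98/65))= -55979/2103232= -0.03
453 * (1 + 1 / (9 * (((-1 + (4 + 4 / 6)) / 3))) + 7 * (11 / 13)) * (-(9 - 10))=454359 / 143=3177.34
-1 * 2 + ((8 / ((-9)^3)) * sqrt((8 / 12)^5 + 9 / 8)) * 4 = -2 - 8 * sqrt(14658) / 19683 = -2.05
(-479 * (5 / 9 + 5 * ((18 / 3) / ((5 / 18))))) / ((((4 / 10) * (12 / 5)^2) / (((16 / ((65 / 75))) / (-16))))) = 292489375 / 11232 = 26040.72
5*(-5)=-25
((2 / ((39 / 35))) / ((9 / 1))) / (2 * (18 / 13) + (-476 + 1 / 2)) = -140 / 331857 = -0.00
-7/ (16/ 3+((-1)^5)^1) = -21/ 13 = -1.62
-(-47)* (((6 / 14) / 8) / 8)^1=141 / 448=0.31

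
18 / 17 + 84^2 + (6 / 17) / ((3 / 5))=119980 / 17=7057.65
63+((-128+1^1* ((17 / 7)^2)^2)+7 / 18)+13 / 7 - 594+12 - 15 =-27009869 / 43218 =-624.97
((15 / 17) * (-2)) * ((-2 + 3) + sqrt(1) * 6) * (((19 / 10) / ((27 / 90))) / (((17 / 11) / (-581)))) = 8500030 / 289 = 29411.87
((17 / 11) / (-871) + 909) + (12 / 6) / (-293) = 2551750654 / 2807233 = 908.99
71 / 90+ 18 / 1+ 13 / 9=607 / 30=20.23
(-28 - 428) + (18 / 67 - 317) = -51773 / 67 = -772.73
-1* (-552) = 552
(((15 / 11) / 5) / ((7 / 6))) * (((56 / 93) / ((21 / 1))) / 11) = 16 / 26257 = 0.00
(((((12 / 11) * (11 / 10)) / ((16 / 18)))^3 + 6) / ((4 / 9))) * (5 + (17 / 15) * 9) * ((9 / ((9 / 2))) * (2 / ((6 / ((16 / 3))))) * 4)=2571954 / 625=4115.13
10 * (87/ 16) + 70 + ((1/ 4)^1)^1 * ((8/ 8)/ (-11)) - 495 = -32617/ 88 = -370.65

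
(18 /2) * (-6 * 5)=-270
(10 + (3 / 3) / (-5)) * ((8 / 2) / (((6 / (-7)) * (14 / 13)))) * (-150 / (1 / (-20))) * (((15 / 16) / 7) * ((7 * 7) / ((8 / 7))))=-11704875 / 16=-731554.69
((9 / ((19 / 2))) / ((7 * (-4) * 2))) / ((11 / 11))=-9 / 532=-0.02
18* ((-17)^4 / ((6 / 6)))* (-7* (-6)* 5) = 315709380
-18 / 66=-0.27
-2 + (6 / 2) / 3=-1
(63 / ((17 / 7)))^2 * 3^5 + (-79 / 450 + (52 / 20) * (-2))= 21265798259 / 130050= 163520.17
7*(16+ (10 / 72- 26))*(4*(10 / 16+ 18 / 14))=-37985 / 72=-527.57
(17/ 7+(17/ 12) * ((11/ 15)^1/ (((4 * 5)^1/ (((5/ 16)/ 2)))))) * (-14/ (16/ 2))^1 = -392989/ 92160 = -4.26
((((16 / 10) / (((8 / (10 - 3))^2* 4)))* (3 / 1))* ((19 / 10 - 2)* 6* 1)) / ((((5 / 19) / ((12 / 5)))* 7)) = -3591 / 5000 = -0.72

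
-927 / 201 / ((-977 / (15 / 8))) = 4635 / 523672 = 0.01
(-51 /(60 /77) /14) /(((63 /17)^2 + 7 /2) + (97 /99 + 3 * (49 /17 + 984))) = -5350257 /3409127020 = -0.00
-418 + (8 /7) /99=-289666 /693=-417.99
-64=-64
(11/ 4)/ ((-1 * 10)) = -11/ 40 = -0.28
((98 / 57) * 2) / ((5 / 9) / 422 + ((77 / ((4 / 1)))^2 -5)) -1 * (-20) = 4222755668 / 211038529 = 20.01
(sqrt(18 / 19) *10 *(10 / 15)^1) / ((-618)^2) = 5 *sqrt(38) / 1814139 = 0.00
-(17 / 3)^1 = -17 / 3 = -5.67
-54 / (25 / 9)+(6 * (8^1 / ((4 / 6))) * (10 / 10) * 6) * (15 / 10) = 15714 / 25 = 628.56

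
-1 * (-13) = 13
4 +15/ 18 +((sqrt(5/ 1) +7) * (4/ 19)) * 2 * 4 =32 * sqrt(5)/ 19 +1895/ 114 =20.39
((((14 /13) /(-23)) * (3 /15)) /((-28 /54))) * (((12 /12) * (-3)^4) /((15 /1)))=729 /7475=0.10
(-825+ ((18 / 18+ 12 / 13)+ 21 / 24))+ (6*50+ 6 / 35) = -1900191 / 3640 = -522.03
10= 10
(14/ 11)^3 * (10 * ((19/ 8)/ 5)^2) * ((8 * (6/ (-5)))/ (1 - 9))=5.58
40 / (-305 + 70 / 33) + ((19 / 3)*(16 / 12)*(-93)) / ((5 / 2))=-9423248 / 29985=-314.27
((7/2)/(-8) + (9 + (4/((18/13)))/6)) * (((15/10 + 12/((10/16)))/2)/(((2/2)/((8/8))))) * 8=89861/120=748.84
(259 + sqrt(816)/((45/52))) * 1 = 208 * sqrt(51)/45 + 259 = 292.01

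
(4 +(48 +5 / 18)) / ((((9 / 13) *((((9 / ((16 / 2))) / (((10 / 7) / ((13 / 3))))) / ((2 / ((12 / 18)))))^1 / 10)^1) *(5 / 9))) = 75280 / 63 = 1194.92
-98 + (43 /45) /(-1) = -4453 /45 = -98.96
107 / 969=0.11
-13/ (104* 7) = -1/ 56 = -0.02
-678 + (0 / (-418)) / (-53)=-678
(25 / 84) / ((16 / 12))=25 / 112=0.22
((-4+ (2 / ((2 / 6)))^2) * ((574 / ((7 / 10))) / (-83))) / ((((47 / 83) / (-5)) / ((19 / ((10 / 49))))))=12214720 / 47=259887.66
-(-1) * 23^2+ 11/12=6359/12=529.92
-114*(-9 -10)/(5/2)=4332/5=866.40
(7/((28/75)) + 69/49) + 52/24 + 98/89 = 1225927/52332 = 23.43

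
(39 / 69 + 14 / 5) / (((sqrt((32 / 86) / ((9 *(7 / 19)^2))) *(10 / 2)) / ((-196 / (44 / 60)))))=-325.94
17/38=0.45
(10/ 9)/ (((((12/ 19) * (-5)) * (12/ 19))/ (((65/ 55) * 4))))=-4693/ 1782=-2.63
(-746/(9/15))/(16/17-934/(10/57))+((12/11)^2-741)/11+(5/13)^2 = -20417697363292/305316227931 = -66.87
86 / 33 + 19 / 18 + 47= 10031 / 198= 50.66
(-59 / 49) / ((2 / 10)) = -295 / 49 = -6.02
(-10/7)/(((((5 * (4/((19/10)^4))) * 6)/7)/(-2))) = 130321/60000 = 2.17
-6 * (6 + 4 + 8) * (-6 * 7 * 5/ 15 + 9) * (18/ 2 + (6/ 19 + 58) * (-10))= -5890860/ 19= -310045.26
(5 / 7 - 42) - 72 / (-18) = -261 / 7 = -37.29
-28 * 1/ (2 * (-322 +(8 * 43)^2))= -7/ 59007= -0.00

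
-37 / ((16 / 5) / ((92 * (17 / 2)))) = -72335 / 8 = -9041.88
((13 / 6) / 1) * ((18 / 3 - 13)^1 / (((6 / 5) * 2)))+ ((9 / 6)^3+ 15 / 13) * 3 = 3401 / 468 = 7.27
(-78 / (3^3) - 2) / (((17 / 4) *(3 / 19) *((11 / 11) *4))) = -1.82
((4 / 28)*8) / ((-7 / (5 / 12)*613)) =-10 / 90111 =-0.00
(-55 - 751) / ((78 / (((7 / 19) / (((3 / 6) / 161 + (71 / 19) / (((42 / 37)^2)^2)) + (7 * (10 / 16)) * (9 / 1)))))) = -5176824912 / 56607292039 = -0.09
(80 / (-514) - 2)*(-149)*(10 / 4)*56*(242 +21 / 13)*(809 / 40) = 221556342.36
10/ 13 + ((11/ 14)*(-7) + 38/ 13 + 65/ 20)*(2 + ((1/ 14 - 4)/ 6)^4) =828122405/ 369847296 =2.24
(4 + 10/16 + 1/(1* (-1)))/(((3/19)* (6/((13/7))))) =7163/1008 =7.11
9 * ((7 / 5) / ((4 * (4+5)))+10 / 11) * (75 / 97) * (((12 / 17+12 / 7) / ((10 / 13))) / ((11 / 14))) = 5270616 / 199529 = 26.42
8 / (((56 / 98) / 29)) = 406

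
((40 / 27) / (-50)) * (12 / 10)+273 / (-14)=-8791 / 450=-19.54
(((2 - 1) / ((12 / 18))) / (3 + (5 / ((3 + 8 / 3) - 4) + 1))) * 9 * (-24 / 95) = -324 / 665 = -0.49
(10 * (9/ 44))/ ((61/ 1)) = 45/ 1342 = 0.03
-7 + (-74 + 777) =696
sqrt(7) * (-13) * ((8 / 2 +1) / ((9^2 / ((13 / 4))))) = -845 * sqrt(7) / 324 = -6.90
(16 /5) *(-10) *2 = -64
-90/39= -2.31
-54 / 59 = -0.92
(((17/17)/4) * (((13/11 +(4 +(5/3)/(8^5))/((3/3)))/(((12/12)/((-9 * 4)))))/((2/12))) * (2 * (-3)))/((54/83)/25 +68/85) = 313929532575/154451968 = 2032.54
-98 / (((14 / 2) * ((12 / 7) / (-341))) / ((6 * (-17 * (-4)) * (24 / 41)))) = 27269088 / 41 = 665099.71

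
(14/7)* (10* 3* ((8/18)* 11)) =880/3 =293.33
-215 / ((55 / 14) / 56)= -33712 / 11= -3064.73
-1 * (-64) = 64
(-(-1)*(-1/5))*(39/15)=-13/25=-0.52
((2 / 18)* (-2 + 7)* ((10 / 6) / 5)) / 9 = 5 / 243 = 0.02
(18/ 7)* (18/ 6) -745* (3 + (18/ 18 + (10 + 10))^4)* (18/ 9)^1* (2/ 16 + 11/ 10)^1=-2484873393/ 7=-354981913.29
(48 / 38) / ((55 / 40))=192 / 209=0.92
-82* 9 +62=-676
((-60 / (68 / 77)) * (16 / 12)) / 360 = -0.25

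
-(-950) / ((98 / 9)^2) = 38475 / 4802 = 8.01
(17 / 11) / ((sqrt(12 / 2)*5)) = 17*sqrt(6) / 330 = 0.13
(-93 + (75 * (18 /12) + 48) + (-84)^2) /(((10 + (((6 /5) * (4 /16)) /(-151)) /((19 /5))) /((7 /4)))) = 286122501 /229508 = 1246.68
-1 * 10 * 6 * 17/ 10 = -102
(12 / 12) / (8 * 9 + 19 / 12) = 12 / 883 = 0.01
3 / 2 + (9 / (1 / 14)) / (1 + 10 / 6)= 48.75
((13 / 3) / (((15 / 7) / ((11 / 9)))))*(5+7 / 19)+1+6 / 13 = 491177 / 33345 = 14.73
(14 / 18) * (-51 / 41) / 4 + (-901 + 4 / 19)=-8422841 / 9348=-901.03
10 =10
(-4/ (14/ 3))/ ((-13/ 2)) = 12/ 91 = 0.13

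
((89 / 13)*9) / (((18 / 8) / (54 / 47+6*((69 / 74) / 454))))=163194138 / 5131789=31.80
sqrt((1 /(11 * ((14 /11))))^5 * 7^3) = sqrt(2) /56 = 0.03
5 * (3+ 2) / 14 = 25 / 14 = 1.79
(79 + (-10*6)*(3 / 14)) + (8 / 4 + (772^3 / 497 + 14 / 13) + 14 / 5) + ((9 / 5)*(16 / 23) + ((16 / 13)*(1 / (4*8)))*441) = 1375832037197 / 1486030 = 925844.05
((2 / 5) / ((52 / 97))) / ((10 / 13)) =97 / 100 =0.97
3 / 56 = 0.05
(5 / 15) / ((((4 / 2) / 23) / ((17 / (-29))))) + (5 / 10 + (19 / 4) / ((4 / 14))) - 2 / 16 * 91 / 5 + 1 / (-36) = 32821 / 2610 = 12.58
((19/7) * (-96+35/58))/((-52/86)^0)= -105127/406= -258.93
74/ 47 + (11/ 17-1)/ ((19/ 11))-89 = -87.63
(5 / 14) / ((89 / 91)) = 65 / 178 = 0.37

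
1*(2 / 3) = 2 / 3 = 0.67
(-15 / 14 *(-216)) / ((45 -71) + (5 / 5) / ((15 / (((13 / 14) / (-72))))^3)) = -799967508480000 / 89872892930197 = -8.90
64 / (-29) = -64 / 29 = -2.21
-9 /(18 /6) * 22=-66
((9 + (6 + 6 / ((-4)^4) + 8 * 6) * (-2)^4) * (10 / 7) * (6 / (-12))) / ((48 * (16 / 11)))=-128095 / 14336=-8.94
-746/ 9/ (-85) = 746/ 765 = 0.98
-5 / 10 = -1 / 2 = -0.50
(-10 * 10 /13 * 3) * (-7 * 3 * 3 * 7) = 132300 /13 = 10176.92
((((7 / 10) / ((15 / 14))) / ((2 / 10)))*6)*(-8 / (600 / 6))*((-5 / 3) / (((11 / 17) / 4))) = 13328 / 825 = 16.16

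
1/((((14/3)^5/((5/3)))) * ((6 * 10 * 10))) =27/21512960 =0.00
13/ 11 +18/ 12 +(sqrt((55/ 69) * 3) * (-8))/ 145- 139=-2999/ 22- 8 * sqrt(1265)/ 3335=-136.40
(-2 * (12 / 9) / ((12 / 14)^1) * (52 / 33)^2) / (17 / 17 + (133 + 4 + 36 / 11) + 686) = -208 / 22275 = -0.01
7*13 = 91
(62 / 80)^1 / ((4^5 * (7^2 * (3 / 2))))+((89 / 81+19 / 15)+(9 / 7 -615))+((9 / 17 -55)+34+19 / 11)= -630.09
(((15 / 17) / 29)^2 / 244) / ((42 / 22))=825 / 415127692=0.00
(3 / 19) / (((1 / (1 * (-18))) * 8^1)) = -27 / 76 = -0.36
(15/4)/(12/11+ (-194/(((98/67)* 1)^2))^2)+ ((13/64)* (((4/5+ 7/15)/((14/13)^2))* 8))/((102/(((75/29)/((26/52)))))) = 437563997116208185/4837346679201776544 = 0.09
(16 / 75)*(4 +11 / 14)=536 / 525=1.02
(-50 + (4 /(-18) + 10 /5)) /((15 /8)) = -3472 /135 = -25.72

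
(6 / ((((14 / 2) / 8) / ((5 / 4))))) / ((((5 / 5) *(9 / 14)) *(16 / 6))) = 5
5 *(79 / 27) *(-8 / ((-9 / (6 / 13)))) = 6.00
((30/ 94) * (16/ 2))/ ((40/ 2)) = 0.13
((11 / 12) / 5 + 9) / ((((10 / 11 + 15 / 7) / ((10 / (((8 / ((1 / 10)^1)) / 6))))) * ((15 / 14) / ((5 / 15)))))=296989 / 423000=0.70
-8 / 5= -1.60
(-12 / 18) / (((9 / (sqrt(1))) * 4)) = -1 / 54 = -0.02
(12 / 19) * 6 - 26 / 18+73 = 12884 / 171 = 75.35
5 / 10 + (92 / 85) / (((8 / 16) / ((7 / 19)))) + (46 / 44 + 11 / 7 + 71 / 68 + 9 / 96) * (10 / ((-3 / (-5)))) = 381282593 / 5969040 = 63.88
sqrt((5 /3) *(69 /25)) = sqrt(115) /5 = 2.14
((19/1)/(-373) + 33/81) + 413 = 4162913/10071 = 413.36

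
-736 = -736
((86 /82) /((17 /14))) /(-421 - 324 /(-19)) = -11438 /5349475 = -0.00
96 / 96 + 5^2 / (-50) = 1 / 2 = 0.50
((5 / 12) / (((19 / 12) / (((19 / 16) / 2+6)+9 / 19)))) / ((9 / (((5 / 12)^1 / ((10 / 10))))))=107425 / 1247616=0.09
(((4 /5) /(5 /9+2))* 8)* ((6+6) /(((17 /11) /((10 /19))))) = 76032 /7429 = 10.23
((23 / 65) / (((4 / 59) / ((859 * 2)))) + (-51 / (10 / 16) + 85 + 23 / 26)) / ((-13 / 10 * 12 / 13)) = -7475.77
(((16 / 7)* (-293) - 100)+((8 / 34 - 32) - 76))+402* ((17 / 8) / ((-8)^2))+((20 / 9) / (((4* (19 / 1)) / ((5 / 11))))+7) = -49115250169 / 57302784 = -857.12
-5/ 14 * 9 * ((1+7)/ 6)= -30/ 7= -4.29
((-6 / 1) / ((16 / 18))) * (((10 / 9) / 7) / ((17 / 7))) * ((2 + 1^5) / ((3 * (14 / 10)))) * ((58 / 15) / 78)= -145 / 9282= -0.02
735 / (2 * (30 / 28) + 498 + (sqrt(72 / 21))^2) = 343 / 235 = 1.46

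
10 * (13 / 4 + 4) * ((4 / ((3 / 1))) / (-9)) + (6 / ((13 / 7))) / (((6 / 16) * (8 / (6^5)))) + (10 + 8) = 8381.41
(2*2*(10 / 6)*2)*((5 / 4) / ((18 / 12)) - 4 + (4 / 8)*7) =40 / 9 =4.44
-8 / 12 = -2 / 3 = -0.67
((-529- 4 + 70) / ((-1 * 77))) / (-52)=-463 / 4004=-0.12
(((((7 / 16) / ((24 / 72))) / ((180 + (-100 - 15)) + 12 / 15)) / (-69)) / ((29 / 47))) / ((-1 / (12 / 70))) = 3 / 37352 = 0.00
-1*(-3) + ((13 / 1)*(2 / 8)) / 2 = 37 / 8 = 4.62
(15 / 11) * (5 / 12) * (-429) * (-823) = 802425 / 4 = 200606.25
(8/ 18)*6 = 8/ 3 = 2.67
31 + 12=43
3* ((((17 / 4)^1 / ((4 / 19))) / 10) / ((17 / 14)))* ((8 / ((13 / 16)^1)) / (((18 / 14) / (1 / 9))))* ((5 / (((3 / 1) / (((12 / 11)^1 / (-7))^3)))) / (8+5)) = -9728 / 4723719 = -0.00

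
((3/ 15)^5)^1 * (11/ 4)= 11/ 12500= 0.00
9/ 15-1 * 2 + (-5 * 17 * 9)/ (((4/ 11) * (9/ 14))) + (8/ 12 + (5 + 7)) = -97837/ 30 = -3261.23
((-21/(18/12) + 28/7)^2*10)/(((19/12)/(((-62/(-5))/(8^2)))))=2325/19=122.37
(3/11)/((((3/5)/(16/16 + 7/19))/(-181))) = -23530/209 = -112.58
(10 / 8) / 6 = 5 / 24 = 0.21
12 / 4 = 3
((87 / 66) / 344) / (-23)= -29 / 174064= -0.00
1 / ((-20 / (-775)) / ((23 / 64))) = 3565 / 256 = 13.93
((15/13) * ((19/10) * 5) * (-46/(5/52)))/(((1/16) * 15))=-27968/5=-5593.60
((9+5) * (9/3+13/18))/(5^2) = 469/225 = 2.08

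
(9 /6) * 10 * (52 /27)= 260 /9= 28.89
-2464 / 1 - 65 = -2529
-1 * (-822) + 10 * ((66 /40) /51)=27959 /34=822.32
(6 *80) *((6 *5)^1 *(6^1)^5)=111974400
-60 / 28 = -15 / 7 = -2.14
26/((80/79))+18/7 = 28.25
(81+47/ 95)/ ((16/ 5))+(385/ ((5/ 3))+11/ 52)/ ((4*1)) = 329083/ 3952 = 83.27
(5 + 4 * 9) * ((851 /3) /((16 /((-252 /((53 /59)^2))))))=-226999.55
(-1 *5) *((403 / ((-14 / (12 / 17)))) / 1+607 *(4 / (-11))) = 1577650 / 1309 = 1205.23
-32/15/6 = -16/45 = -0.36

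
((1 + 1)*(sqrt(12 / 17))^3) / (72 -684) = -4*sqrt(51) / 14739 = -0.00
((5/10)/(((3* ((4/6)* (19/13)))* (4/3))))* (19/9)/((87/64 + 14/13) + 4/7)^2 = 27559168/920535867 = 0.03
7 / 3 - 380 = -1133 / 3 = -377.67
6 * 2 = 12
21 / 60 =7 / 20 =0.35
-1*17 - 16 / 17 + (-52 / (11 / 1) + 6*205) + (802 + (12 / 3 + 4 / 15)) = 5648143 / 2805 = 2013.60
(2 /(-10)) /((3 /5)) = -1 /3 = -0.33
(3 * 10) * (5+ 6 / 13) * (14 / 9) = 9940 / 39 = 254.87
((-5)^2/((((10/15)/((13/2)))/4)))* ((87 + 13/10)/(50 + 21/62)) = 5337735/3121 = 1710.26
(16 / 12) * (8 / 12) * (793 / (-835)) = -6344 / 7515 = -0.84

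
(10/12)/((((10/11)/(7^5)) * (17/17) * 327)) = 184877/3924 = 47.11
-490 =-490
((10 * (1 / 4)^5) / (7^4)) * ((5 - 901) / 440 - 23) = -1377 / 13522432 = -0.00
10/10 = 1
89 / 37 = 2.41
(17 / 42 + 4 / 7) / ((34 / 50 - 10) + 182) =1025 / 181314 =0.01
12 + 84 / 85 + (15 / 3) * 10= 5354 / 85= 62.99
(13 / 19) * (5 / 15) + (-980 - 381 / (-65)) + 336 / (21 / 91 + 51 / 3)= -7072181 / 7410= -954.41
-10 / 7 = -1.43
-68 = -68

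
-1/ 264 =-0.00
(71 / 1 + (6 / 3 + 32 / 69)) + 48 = 8381 / 69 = 121.46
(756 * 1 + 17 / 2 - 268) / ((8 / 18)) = 8937 / 8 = 1117.12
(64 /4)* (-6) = -96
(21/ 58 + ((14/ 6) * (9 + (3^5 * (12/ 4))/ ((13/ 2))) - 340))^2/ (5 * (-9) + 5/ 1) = -81.07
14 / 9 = 1.56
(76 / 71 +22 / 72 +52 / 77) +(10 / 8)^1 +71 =3655847 / 49203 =74.30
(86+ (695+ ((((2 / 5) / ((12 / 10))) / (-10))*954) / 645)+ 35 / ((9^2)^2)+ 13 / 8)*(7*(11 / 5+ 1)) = 618195503954 / 35265375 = 17529.82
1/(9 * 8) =1/72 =0.01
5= 5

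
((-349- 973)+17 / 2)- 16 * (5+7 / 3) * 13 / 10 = -43981 / 30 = -1466.03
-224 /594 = -112 /297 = -0.38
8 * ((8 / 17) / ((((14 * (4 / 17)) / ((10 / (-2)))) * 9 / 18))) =-11.43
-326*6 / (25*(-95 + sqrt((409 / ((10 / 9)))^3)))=-43200216*sqrt(4090) / 249338226205 - 7432800 / 49867645241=-0.01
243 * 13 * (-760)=-2400840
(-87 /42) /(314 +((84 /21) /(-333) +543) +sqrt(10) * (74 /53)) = -7741282900401 /3202625691562094 +6306146541 * sqrt(10) /1601312845781047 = -0.00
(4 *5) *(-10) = -200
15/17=0.88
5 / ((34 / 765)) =112.50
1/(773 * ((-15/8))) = -8/11595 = -0.00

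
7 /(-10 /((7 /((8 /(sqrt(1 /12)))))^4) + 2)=-16807 /5893438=-0.00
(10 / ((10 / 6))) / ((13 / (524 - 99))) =2550 / 13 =196.15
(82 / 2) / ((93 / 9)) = 123 / 31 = 3.97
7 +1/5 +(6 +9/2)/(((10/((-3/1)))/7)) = -297/20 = -14.85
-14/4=-7/2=-3.50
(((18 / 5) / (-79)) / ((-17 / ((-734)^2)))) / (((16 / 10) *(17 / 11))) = 13334211 / 22831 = 584.04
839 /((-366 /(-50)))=114.62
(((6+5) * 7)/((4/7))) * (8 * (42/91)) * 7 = 45276/13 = 3482.77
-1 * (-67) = 67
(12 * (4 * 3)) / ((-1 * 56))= -18 / 7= -2.57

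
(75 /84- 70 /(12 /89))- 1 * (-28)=-490.27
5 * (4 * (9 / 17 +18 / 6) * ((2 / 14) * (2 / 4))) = 600 / 119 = 5.04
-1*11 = -11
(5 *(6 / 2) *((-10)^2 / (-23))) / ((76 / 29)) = -10875 / 437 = -24.89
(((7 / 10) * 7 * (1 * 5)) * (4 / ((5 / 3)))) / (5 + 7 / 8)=2352 / 235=10.01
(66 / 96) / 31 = 11 / 496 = 0.02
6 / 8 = 3 / 4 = 0.75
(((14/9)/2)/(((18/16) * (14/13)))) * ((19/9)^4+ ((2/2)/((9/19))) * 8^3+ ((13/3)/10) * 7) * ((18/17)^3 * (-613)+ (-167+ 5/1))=-101605212873164/161170965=-630418.84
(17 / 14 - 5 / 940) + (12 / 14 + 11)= 17195 / 1316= 13.07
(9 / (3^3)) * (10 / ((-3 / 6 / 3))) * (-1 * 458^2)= 4195280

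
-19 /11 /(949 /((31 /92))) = -589 /960388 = -0.00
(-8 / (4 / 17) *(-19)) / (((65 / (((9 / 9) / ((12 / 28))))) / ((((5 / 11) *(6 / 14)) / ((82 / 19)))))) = 6137 / 5863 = 1.05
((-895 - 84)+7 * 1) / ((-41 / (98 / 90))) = 5292 / 205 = 25.81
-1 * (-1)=1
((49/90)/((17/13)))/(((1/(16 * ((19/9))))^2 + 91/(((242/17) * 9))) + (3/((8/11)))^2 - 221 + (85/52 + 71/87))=-1342713404032/647660940586735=-0.00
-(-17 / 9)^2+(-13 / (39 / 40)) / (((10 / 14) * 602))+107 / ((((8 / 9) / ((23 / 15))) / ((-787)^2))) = 15927066520541 / 139320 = 114320029.58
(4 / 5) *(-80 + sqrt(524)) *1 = -64 + 8 *sqrt(131) / 5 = -45.69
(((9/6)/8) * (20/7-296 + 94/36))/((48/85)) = -3111595/32256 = -96.47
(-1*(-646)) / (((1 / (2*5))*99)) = 6460 / 99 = 65.25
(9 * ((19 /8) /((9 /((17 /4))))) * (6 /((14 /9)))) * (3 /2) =26163 /448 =58.40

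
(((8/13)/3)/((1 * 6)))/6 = 2/351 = 0.01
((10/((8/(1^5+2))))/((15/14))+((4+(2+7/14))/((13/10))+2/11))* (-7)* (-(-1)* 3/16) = -11.39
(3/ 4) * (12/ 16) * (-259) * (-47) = 109557/ 16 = 6847.31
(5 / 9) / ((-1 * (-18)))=0.03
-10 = -10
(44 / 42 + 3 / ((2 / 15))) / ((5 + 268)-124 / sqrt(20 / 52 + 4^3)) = 1978* sqrt(1209) / 14040845 + 26703 / 308590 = 0.09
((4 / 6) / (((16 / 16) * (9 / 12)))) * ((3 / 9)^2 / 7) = 8 / 567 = 0.01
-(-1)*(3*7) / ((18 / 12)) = 14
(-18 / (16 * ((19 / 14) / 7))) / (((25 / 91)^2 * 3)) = -1217307 / 47500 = -25.63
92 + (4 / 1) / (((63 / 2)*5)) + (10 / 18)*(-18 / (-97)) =2814986 / 30555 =92.13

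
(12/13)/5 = 12/65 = 0.18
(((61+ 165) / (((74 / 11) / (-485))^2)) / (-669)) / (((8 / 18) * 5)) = -1929738855 / 2442296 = -790.13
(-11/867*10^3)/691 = -11000/599097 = -0.02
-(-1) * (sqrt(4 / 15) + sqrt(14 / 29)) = 2 * sqrt(15) / 15 + sqrt(406) / 29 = 1.21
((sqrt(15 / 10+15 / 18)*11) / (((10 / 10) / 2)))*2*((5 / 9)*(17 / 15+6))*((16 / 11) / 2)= 3424*sqrt(21) / 81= 193.71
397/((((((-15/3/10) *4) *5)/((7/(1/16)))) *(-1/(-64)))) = -284569.60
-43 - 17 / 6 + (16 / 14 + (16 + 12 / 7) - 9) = -1511 / 42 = -35.98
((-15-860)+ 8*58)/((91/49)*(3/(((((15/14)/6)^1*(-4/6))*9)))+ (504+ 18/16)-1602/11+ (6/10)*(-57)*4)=-1.89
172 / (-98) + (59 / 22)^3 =9147843 / 521752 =17.53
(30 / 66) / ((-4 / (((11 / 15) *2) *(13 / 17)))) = -13 / 102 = -0.13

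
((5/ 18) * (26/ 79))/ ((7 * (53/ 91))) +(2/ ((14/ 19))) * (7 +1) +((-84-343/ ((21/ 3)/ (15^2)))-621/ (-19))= -55403770561/ 5011839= -11054.58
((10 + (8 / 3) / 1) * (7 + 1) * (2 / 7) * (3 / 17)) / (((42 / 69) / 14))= 13984 / 119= 117.51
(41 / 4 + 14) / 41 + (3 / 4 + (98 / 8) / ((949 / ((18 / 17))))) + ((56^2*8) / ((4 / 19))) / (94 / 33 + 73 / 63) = 109255085468591 / 3673709962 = 29739.71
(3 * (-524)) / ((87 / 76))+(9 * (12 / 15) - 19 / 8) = -1587363 / 1160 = -1368.42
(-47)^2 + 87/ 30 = 22119/ 10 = 2211.90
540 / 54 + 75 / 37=445 / 37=12.03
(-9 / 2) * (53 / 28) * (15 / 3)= -2385 / 56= -42.59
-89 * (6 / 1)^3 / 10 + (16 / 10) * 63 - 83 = -9523 / 5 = -1904.60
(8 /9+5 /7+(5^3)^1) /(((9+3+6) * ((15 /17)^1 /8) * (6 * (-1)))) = -271184 /25515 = -10.63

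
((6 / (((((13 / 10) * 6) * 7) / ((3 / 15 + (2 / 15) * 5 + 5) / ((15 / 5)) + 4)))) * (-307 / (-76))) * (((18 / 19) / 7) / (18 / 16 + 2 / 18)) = 5923872 / 20466173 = 0.29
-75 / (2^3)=-75 / 8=-9.38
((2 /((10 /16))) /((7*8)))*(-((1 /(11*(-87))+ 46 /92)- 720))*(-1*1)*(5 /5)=-275425 /6699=-41.11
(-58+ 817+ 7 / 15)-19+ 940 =25207 / 15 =1680.47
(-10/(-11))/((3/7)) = 70/33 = 2.12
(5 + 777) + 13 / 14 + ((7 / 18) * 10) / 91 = 782.97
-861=-861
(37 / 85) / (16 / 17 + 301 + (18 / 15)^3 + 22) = 925 / 692047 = 0.00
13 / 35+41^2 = 58848 / 35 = 1681.37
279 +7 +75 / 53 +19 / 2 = 31473 / 106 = 296.92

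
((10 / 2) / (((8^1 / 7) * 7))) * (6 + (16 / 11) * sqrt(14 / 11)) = 10 * sqrt(154) / 121 + 15 / 4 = 4.78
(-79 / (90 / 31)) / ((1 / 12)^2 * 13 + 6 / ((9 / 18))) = -19592 / 8705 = -2.25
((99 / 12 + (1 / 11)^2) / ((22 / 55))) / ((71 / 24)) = 59955 / 8591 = 6.98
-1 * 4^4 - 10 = -266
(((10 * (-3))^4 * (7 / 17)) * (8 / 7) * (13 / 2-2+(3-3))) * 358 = 10439280000 / 17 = 614075294.12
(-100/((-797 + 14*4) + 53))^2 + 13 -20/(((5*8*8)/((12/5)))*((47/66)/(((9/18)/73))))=13.02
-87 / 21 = -29 / 7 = -4.14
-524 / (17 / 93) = -48732 / 17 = -2866.59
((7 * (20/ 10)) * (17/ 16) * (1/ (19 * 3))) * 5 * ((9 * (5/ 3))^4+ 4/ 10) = 30122113/ 456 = 66057.27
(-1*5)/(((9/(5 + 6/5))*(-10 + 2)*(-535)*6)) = -31/231120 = -0.00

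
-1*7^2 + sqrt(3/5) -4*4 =-65 + sqrt(15)/5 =-64.23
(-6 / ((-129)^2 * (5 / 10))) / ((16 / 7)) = -7 / 22188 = -0.00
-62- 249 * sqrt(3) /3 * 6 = -498 * sqrt(3)- 62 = -924.56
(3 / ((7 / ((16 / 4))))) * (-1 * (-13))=156 / 7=22.29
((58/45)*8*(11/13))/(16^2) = 319/9360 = 0.03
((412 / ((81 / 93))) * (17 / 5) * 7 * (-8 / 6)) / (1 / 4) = -60044.17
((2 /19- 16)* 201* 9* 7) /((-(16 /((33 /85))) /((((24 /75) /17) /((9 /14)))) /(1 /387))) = 10906126 /29514125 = 0.37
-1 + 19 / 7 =12 / 7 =1.71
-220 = -220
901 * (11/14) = 9911/14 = 707.93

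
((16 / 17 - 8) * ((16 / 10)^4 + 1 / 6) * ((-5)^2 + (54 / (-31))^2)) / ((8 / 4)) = -1357880282 / 2042125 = -664.93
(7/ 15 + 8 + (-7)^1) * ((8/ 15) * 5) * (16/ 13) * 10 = 5632/ 117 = 48.14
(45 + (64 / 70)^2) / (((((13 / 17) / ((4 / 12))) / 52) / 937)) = 3577589684 / 3675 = 973493.79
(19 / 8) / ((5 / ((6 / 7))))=57 / 140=0.41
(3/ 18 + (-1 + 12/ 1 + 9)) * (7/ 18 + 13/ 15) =13673/ 540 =25.32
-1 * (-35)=35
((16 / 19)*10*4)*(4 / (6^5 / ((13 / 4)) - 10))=16640 / 294253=0.06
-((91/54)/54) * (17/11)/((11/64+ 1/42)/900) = -17326400/78111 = -221.82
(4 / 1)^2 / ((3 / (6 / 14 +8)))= 44.95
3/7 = 0.43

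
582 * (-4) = -2328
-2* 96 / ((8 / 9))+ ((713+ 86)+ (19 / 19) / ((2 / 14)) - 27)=563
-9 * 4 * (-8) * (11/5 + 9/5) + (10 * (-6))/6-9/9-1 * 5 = 1136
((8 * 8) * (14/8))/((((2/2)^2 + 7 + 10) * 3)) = 56/27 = 2.07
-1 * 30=-30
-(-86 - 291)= 377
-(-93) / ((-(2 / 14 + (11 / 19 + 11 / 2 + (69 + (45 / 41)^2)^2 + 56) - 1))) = -69903675618 / 3750680434021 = -0.02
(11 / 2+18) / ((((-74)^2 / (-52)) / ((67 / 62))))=-40937 / 169756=-0.24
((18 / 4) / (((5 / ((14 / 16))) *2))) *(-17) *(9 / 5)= -9639 / 800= -12.05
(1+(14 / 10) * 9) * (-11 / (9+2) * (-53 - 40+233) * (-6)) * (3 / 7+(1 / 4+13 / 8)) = 26316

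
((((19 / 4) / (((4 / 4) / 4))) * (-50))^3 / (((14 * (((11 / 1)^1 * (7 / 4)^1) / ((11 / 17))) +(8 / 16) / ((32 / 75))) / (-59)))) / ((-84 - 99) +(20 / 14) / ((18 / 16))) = -203959224000000 / 306043219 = -666439.28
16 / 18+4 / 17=172 / 153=1.12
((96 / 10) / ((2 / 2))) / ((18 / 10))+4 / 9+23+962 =8917 / 9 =990.78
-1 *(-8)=8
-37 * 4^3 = -2368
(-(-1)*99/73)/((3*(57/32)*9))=352/12483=0.03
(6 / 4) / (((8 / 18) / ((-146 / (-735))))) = 657 / 980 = 0.67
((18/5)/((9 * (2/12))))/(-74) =-6/185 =-0.03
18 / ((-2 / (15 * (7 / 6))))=-315 / 2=-157.50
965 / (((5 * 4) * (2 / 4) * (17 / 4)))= 386 / 17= 22.71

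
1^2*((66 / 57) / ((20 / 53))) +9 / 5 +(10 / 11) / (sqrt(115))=2*sqrt(115) / 253 +185 / 38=4.95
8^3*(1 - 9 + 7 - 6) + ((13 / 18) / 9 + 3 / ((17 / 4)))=-9868171 / 2754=-3583.21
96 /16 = 6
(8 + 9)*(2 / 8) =17 / 4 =4.25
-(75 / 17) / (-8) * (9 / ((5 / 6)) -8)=105 / 68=1.54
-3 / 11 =-0.27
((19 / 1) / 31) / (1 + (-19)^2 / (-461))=2.83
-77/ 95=-0.81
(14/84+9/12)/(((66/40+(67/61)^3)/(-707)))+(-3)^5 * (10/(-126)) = -56313311930/283618293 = -198.55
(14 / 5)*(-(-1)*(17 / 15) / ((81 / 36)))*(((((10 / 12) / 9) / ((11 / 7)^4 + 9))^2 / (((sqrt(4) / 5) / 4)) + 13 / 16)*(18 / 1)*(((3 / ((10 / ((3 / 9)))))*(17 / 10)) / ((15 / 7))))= 352867624684547 / 215539101562500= 1.64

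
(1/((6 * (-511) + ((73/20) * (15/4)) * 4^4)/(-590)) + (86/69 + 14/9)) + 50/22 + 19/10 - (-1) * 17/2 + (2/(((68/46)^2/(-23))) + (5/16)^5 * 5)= -1739737036858967/251856782622720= -6.91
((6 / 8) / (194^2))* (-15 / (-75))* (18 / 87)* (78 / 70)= 351 / 382005400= 0.00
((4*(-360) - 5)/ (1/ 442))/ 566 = -319345/ 283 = -1128.43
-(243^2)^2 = -3486784401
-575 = -575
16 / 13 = 1.23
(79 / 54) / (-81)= -79 / 4374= -0.02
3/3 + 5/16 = 1.31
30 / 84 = 5 / 14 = 0.36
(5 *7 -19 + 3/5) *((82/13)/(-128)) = -3403/4160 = -0.82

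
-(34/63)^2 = -1156/3969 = -0.29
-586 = -586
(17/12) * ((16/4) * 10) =170/3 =56.67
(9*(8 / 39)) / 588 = 2 / 637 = 0.00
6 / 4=3 / 2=1.50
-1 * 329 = -329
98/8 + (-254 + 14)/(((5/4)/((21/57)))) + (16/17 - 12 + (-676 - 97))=-1088569/1292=-842.55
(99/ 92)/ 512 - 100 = -4710301/ 47104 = -100.00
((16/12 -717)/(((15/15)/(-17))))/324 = 36499/972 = 37.55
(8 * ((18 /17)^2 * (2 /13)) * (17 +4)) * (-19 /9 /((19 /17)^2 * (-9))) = 1344 /247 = 5.44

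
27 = 27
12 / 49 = 0.24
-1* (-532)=532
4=4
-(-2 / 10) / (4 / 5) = 1 / 4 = 0.25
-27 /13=-2.08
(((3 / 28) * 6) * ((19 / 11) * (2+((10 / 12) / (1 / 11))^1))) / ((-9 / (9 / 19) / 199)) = -39999 / 308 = -129.87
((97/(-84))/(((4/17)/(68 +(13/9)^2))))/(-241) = 1337339/937008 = 1.43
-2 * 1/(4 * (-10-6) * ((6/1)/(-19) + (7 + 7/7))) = 19/4672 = 0.00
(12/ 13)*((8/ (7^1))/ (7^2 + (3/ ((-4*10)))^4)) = 245760000/ 11415047371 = 0.02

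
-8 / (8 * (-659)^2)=-1 / 434281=-0.00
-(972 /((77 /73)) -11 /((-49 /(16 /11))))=-496868 /539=-921.83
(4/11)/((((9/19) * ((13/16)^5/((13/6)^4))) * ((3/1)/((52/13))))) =19922944/312741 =63.70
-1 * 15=-15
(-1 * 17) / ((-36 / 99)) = 187 / 4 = 46.75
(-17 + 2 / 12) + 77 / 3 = 53 / 6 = 8.83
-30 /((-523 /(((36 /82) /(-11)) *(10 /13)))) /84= -450 /21464443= -0.00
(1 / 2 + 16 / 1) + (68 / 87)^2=259025 / 15138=17.11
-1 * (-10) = 10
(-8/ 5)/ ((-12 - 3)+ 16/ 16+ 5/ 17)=136/ 1165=0.12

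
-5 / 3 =-1.67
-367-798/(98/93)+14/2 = -7821/7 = -1117.29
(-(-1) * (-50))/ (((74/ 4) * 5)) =-20/ 37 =-0.54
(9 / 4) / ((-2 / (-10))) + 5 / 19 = 875 / 76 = 11.51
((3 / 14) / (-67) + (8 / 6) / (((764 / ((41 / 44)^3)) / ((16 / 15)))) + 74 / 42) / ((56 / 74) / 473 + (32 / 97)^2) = 80786260944212123 / 5068352783522160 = 15.94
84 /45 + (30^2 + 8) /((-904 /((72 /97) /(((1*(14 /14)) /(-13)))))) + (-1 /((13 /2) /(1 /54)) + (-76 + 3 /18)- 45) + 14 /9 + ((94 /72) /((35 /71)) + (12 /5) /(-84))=-56610377623 /538623540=-105.10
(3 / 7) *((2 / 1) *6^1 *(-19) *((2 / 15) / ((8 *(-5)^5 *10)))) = 57 / 1093750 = 0.00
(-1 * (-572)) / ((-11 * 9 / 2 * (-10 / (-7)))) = -364 / 45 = -8.09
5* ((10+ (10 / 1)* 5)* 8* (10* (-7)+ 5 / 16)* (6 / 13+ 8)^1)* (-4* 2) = 11321538.46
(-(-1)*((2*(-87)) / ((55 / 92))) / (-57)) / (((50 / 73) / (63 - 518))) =-17723524 / 5225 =-3392.06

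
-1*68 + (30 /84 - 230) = -4167 /14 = -297.64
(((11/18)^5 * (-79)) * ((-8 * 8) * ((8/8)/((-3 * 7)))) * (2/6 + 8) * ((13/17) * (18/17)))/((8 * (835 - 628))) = -4134984425/49454836578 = -0.08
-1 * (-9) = 9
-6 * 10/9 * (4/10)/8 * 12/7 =-4/7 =-0.57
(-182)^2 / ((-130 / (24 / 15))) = -10192 / 25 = -407.68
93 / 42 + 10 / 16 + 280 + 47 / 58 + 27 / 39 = 6003027 / 21112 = 284.34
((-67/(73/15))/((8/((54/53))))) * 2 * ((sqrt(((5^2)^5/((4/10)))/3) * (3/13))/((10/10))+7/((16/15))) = -84796875 * sqrt(30)/201188 - 2849175/123808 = -2331.56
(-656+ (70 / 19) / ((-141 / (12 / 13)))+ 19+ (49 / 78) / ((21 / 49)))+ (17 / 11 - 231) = -1988302973 / 2298582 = -865.01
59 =59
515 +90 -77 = 528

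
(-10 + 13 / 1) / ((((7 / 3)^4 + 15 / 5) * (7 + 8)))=81 / 13220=0.01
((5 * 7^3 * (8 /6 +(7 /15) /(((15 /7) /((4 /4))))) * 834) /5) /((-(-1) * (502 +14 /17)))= 282867641 /320550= 882.44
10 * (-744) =-7440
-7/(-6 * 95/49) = 343/570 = 0.60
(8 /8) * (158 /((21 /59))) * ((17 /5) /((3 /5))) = 158474 /63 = 2515.46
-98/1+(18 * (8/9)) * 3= -50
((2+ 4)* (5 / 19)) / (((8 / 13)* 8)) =195 / 608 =0.32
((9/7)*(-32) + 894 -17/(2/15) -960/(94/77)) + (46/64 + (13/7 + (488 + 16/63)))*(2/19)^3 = -4911109499/81237996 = -60.45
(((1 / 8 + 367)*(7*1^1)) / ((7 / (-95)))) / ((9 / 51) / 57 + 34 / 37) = -1111502755 / 29384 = -37826.80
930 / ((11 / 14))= 13020 / 11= 1183.64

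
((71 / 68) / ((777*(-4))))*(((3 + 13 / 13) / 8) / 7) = -71 / 2958816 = -0.00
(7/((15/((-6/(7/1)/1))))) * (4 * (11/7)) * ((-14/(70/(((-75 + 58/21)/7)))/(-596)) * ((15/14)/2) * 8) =66748/1788745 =0.04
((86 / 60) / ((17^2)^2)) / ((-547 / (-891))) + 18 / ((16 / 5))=10279398159 / 1827439480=5.63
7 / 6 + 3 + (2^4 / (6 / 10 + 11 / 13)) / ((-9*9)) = 30685 / 7614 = 4.03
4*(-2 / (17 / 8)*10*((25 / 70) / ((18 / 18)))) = -1600 / 119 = -13.45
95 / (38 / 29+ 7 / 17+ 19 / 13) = 608855 / 20404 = 29.84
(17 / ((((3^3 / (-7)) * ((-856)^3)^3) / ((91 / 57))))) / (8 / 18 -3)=-10829 / 970482768206526008558320877568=-0.00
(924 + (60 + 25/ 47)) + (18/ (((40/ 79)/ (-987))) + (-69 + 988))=-31193259/ 940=-33184.32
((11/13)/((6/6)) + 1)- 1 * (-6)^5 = 101112/13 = 7777.85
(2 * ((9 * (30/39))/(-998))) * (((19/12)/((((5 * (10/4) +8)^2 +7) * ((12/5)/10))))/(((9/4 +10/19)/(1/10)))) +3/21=2339079363/16374439991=0.14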